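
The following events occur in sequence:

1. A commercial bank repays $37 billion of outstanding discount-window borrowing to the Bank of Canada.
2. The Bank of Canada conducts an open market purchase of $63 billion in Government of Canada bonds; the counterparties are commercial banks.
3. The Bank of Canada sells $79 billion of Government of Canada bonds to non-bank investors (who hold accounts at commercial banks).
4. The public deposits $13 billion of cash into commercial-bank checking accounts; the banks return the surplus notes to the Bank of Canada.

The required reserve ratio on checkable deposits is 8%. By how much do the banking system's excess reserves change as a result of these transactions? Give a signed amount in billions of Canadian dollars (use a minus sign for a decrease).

Discount-window repayment $37 billion: reserves −$37B, deposits 0.
OMO purchase (from banks) $63 billion: reserves +$63B, deposits 0.
Asset sale (to non-banks) $79 billion: reserves −$79B, deposits −$79B.
Currency deposit $13 billion: reserves +$13B, deposits +$13B.
Totals: Δreserves = −$40B, Δdeposits = −$66B.
Δrequired reserves = 8% × −$66B = −$5.28B.
Δexcess reserves = Δreserves − Δrequired = −$40B − (−$5.28B) = -$34.72 billion.

-$34.72 billion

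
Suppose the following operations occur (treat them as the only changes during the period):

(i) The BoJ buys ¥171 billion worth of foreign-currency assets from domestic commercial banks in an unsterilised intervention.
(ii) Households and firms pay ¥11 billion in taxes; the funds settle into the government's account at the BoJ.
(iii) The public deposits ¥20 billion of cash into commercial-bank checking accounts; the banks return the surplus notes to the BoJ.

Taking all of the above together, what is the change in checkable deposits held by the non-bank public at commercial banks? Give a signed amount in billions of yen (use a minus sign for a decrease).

+¥9 billion

FX purchase ¥171 billion: the counterparty is a bank, so public deposits are unchanged → 0.
Government account inflow ¥11 billion: non-bank counterparties' bank balances fall → −¥11B.
Currency deposit ¥20 billion: non-bank counterparties' bank balances rise → +¥20B.
Net: 0 − 11 + 20 = +¥9 billion.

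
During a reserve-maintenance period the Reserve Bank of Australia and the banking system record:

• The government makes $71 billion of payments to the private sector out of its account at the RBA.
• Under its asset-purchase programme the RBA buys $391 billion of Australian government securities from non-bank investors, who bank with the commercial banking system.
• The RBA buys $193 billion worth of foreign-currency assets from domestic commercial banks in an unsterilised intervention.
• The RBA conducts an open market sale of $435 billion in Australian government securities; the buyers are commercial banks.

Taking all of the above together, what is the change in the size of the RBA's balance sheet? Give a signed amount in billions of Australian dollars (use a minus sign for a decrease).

+$149 billion

RBA balance sheet:
  Assets:      Securities −$44B, Foreign assets +$193B
  Liabilities: Bank reserves +$220B, Government deposits −$71B
Commercial banking system:
  Assets:      Reserves at CB +$220B, Securities +$435B, Foreign assets −$193B
  Liabilities: Checkable deposits +$462B
Change in total RBA assets = +$149 billion.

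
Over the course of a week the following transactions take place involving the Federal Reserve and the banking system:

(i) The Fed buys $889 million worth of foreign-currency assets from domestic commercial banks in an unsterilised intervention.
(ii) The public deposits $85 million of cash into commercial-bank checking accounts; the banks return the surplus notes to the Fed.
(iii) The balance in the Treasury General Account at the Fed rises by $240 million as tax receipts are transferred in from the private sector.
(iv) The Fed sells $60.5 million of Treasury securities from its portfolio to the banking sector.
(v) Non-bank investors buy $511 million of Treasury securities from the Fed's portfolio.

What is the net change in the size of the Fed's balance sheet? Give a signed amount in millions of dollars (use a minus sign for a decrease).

Fed balance sheet:
  Assets:      Securities −$571.5M, Foreign assets +$889M
  Liabilities: Bank reserves +$162.5M, Currency in circulation −$85M, Government deposits +$240M
Commercial banking system:
  Assets:      Reserves at CB +$162.5M, Securities +$60.5M, Foreign assets −$889M
  Liabilities: Checkable deposits −$666M
Change in total Fed assets = +$317.5 million.

+$317.5 million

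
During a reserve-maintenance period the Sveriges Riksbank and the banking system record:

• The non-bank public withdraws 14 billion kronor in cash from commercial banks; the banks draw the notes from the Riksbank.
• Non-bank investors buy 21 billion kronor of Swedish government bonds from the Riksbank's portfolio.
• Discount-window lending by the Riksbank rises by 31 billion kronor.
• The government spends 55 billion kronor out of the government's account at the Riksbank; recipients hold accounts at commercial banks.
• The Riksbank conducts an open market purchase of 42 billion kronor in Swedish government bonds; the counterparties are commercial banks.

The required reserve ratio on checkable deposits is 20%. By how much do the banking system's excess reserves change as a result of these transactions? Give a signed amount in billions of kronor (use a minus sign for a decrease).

Currency withdrawal 14 billion kronor: reserves −14B, deposits −14B.
Asset sale (to non-banks) 21 billion kronor: reserves −21B, deposits −21B.
Discount-window loan 31 billion kronor: reserves +31B, deposits 0.
Government spending 55 billion kronor: reserves +55B, deposits +55B.
OMO purchase (from banks) 42 billion kronor: reserves +42B, deposits 0.
Totals: Δreserves = +93B, Δdeposits = +20B.
Δrequired reserves = 20% × +20B = +4B.
Δexcess reserves = Δreserves − Δrequired = +93B − (+4B) = +89 billion.

+89 billion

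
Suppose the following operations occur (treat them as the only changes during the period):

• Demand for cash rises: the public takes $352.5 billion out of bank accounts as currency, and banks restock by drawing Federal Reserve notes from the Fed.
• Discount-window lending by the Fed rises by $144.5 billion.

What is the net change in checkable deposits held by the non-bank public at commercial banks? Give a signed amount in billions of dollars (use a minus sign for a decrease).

Fed balance sheet:
  Assets:      Loans to banks +$144.5B
  Liabilities: Bank reserves −$208B, Currency in circulation +$352.5B
Commercial banking system:
  Assets:      Reserves at CB −$208B
  Liabilities: Checkable deposits −$352.5B, Borrowings from CB +$144.5B
So the change in checkable deposits held by the non-bank public at commercial banks is -$352.5 billion.

-$352.5 billion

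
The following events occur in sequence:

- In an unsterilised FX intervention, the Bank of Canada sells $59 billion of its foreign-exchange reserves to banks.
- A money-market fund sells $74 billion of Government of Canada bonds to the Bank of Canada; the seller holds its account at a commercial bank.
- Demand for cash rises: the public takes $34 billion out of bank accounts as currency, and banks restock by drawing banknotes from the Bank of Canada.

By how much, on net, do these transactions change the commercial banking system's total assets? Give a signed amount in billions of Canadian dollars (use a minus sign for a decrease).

+$40 billion

FX sale $59 billion: just an asset swap on bank balance sheets → 0.
Asset purchase (from non-banks) $74 billion: bank balance sheets expand → +$74B.
Currency withdrawal $34 billion: bank balance sheets shrink → −$34B.
Net: 0 + 74 − 34 = +$40 billion.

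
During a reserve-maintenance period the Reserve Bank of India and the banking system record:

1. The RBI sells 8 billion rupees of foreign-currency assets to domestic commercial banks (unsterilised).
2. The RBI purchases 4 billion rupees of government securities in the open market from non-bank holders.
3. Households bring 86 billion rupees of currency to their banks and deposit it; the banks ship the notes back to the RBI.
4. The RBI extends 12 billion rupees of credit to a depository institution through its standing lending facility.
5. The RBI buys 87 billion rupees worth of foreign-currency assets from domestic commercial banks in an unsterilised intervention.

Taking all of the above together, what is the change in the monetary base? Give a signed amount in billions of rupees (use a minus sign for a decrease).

+95 billion

RBI balance sheet:
  Assets:      Securities +4B, Loans to banks +12B, Foreign assets +79B
  Liabilities: Bank reserves +181B, Currency in circulation −86B
Monetary base = currency + reserves: −86B + (+181B) = +95 billion.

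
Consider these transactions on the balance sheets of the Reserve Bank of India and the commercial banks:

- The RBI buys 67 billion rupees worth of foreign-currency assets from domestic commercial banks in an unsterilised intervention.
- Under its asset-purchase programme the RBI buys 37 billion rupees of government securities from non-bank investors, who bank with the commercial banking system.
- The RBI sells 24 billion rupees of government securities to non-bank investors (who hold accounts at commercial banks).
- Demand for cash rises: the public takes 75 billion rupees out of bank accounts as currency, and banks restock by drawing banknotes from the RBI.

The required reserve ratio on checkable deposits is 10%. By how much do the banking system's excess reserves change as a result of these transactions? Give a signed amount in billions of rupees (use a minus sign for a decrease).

FX purchase 67 billion rupees: reserves +67B, deposits 0.
Asset purchase (from non-banks) 37 billion rupees: reserves +37B, deposits +37B.
Asset sale (to non-banks) 24 billion rupees: reserves −24B, deposits −24B.
Currency withdrawal 75 billion rupees: reserves −75B, deposits −75B.
Totals: Δreserves = +5B, Δdeposits = −62B.
Δrequired reserves = 10% × −62B = −6.2B.
Δexcess reserves = Δreserves − Δrequired = +5B − (−6.2B) = +11.2 billion.

+11.2 billion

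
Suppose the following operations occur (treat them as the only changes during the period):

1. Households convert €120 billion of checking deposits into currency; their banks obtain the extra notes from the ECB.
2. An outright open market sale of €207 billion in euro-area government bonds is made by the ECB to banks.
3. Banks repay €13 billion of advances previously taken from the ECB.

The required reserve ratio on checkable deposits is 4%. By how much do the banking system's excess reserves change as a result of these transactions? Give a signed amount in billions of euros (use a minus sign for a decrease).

-€335.2 billion

Currency withdrawal €120 billion: reserves −€120B, deposits −€120B.
OMO sale (to banks) €207 billion: reserves −€207B, deposits 0.
Discount-window repayment €13 billion: reserves −€13B, deposits 0.
Totals: Δreserves = −€340B, Δdeposits = −€120B.
Δrequired reserves = 4% × −€120B = −€4.8B.
Δexcess reserves = Δreserves − Δrequired = −€340B − (−€4.8B) = -€335.2 billion.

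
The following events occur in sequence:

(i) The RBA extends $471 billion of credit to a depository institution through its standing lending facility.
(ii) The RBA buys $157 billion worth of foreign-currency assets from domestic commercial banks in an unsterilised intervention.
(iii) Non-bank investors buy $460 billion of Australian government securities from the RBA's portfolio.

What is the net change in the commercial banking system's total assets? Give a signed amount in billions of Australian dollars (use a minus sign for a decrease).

RBA balance sheet:
  Assets:      Securities −$460B, Loans to banks +$471B, Foreign assets +$157B
  Liabilities: Bank reserves +$168B
Commercial banking system:
  Assets:      Reserves at CB +$168B, Foreign assets −$157B
  Liabilities: Checkable deposits −$460B, Borrowings from CB +$471B
Change in total bank assets = +$11 billion.

+$11 billion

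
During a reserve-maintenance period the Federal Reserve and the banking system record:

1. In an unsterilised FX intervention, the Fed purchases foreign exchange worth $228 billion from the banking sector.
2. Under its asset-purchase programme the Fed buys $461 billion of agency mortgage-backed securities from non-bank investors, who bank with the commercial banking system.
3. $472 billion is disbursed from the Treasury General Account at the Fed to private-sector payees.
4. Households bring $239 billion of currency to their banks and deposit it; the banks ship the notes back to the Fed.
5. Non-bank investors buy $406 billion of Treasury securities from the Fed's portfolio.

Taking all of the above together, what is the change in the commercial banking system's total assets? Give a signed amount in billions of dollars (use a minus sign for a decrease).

FX purchase $228 billion: just an asset swap on bank balance sheets → 0.
Asset purchase (from non-banks) $461 billion: bank balance sheets expand → +$461B.
Government spending $472 billion: bank balance sheets expand → +$472B.
Currency deposit $239 billion: bank balance sheets expand → +$239B.
Asset sale (to non-banks) $406 billion: bank balance sheets shrink → −$406B.
Net: 0 + 461 + 472 + 239 − 406 = +$766 billion.

+$766 billion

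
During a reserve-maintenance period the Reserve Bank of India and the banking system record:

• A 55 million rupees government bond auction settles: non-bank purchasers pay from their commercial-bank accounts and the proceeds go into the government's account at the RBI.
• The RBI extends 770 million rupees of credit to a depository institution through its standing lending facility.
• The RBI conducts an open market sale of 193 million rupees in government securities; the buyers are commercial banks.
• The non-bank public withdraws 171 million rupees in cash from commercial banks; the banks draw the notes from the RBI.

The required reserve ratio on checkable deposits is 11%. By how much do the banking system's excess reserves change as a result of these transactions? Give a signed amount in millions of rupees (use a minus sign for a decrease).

Government account inflow 55 million rupees: reserves −55M, deposits −55M.
Discount-window loan 770 million rupees: reserves +770M, deposits 0.
OMO sale (to banks) 193 million rupees: reserves −193M, deposits 0.
Currency withdrawal 171 million rupees: reserves −171M, deposits −171M.
Totals: Δreserves = +351M, Δdeposits = −226M.
Δrequired reserves = 11% × −226M = −24.86M.
Δexcess reserves = Δreserves − Δrequired = +351M − (−24.86M) = +375.86 million.

+375.86 million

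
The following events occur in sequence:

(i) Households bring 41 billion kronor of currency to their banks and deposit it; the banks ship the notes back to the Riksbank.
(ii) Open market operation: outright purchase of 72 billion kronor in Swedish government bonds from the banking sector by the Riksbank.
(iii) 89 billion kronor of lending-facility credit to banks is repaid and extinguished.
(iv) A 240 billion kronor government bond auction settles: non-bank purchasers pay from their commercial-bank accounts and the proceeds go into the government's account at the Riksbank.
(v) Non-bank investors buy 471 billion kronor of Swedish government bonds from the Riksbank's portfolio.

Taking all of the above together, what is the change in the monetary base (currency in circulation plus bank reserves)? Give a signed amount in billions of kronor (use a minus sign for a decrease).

-728 billion

Riksbank balance sheet:
  Assets:      Securities −399B, Loans to banks −89B
  Liabilities: Bank reserves −687B, Currency in circulation −41B, Government deposits +240B
Monetary base = currency + reserves: −41B + (−687B) = -728 billion.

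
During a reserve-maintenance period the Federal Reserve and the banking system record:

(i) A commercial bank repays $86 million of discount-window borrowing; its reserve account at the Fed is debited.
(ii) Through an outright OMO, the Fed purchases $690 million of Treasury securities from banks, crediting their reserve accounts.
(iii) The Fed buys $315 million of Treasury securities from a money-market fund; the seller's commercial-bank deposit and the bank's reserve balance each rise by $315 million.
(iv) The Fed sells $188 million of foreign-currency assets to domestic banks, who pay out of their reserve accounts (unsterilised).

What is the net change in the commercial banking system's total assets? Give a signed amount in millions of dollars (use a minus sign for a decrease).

+$229 million

Discount-window repayment $86 million: bank balance sheets shrink → −$86M.
OMO purchase (from banks) $690 million: just an asset swap on bank balance sheets → 0.
Asset purchase (from non-banks) $315 million: bank balance sheets expand → +$315M.
FX sale $188 million: just an asset swap on bank balance sheets → 0.
Net: −86 + 0 + 315 + 0 = +$229 million.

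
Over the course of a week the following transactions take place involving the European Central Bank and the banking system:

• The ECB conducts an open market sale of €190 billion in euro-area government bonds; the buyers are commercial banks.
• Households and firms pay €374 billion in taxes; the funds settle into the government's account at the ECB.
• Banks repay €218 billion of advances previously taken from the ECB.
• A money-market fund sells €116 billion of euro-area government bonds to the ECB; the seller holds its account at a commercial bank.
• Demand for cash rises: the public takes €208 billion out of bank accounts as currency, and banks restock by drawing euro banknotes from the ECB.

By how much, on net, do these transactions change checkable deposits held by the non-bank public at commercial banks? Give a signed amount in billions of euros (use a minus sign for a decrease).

ECB balance sheet:
  Assets:      Securities −€74B, Loans to banks −€218B
  Liabilities: Bank reserves −€874B, Currency in circulation +€208B, Government deposits +€374B
Commercial banking system:
  Assets:      Reserves at CB −€874B, Securities +€190B
  Liabilities: Checkable deposits −€466B, Borrowings from CB −€218B
So the change in checkable deposits held by the non-bank public at commercial banks is -€466 billion.

-€466 billion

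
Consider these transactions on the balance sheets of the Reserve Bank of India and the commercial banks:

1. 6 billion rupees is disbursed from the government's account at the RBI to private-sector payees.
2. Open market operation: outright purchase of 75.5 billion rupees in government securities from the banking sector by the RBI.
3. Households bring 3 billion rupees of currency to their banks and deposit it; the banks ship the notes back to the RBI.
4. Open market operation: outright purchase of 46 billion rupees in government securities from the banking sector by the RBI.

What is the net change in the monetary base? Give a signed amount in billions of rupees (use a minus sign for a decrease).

Government spending 6 billion rupees: a non-base liability converts back to reserves → +6B.
OMO purchase (from banks) 75.5 billion rupees: RBI balance sheet expands → +75.5B.
Currency deposit 3 billion rupees: just a shift between currency and reserves — both are base money → 0.
OMO purchase (from banks) 46 billion rupees: RBI balance sheet expands → +46B.
Net: 6 + 75.5 + 0 + 46 = +127.5 billion.

+127.5 billion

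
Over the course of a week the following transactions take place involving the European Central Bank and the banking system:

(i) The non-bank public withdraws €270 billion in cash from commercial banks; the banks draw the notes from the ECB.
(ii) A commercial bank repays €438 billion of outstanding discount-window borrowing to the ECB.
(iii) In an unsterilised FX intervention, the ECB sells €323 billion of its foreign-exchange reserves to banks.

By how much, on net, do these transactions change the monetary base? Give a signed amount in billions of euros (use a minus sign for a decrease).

-€761 billion

Currency withdrawal €270 billion: just a shift between currency and reserves — both are base money → 0.
Discount-window repayment €438 billion: ECB balance sheet contracts → −€438B.
FX sale €323 billion: ECB balance sheet contracts → −€323B.
Net: 0 − 438 − 323 = -€761 billion.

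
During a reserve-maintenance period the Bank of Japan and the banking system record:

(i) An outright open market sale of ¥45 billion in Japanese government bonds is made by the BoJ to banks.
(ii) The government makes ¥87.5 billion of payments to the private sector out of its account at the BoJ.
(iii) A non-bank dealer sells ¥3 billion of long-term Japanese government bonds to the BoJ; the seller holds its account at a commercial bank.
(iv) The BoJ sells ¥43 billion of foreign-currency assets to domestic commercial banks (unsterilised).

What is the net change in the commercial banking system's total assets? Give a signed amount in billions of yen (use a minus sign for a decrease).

+¥90.5 billion

OMO sale (to banks) ¥45 billion: just an asset swap on bank balance sheets → 0.
Government spending ¥87.5 billion: bank balance sheets expand → +¥87.5B.
Asset purchase (from non-banks) ¥3 billion: bank balance sheets expand → +¥3B.
FX sale ¥43 billion: just an asset swap on bank balance sheets → 0.
Net: 0 + 87.5 + 3 + 0 = +¥90.5 billion.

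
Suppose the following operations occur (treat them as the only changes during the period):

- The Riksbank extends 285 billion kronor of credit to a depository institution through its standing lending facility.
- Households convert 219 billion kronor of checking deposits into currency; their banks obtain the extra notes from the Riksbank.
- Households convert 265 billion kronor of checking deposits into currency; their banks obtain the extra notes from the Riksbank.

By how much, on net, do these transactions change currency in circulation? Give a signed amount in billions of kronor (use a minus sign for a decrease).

Discount-window loan 285 billion kronor: no currency enters or leaves circulation → 0.
Currency withdrawal 219 billion kronor: notes leave the central bank → +219B.
Currency withdrawal 265 billion kronor: notes leave the central bank → +265B.
Net: 0 + 219 + 265 = +484 billion.

+484 billion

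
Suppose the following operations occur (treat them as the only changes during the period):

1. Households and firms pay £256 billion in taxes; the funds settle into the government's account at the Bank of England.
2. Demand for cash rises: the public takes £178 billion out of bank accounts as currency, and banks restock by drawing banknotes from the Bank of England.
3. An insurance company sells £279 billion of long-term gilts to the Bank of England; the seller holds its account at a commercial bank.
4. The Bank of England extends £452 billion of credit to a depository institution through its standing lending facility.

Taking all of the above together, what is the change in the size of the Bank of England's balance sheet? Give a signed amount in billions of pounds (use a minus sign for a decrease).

Government account inflow £256 billion: only the composition of liabilities changes → 0.
Currency withdrawal £178 billion: only the composition of liabilities changes → 0.
Asset purchase (from non-banks) £279 billion: a Bank of England asset is acquired → +£279B.
Discount-window loan £452 billion: a Bank of England asset is acquired → +£452B.
Net: 0 + 0 + 279 + 452 = +£731 billion.

+£731 billion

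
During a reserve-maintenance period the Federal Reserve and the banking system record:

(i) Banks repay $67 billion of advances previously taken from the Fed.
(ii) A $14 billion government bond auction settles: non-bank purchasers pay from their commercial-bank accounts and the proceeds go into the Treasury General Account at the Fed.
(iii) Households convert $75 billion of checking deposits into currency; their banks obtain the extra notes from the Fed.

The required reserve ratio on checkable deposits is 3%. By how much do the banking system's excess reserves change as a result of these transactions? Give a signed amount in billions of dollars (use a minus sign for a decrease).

Discount-window repayment $67 billion: reserves −$67B, deposits 0.
Government account inflow $14 billion: reserves −$14B, deposits −$14B.
Currency withdrawal $75 billion: reserves −$75B, deposits −$75B.
Totals: Δreserves = −$156B, Δdeposits = −$89B.
Δrequired reserves = 3% × −$89B = −$2.67B.
Δexcess reserves = Δreserves − Δrequired = −$156B − (−$2.67B) = -$153.33 billion.

-$153.33 billion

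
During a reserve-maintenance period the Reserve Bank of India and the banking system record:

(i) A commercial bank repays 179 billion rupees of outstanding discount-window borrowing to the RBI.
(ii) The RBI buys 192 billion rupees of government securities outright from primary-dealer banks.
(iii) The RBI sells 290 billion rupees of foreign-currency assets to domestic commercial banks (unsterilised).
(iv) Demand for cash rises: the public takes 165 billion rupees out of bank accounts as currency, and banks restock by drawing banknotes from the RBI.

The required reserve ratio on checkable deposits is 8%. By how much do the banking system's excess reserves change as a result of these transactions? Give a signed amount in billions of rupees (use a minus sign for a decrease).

Discount-window repayment 179 billion rupees: reserves −179B, deposits 0.
OMO purchase (from banks) 192 billion rupees: reserves +192B, deposits 0.
FX sale 290 billion rupees: reserves −290B, deposits 0.
Currency withdrawal 165 billion rupees: reserves −165B, deposits −165B.
Totals: Δreserves = −442B, Δdeposits = −165B.
Δrequired reserves = 8% × −165B = −13.2B.
Δexcess reserves = Δreserves − Δrequired = −442B − (−13.2B) = -428.8 billion.

-428.8 billion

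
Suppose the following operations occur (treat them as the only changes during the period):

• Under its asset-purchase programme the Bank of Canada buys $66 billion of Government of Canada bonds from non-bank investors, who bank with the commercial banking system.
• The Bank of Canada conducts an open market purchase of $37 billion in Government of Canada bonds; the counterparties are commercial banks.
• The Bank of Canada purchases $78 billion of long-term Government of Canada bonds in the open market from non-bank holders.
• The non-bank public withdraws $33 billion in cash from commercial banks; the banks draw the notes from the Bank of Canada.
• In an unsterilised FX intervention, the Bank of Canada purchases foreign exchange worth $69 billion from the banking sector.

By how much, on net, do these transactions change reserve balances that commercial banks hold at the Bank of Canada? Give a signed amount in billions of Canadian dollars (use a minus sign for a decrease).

Asset purchase (from non-banks) $66 billion: the Bank of Canada pays by crediting reserve accounts → +$66B.
OMO purchase (from banks) $37 billion: the Bank of Canada pays by crediting reserve accounts → +$37B.
Asset purchase (from non-banks) $78 billion: the Bank of Canada pays by crediting reserve accounts → +$78B.
Currency withdrawal $33 billion: banks swap reserves for currency → −$33B.
FX purchase $69 billion: the Bank of Canada pays by crediting reserve accounts → +$69B.
Net: 66 + 37 + 78 − 33 + 69 = +$217 billion.

+$217 billion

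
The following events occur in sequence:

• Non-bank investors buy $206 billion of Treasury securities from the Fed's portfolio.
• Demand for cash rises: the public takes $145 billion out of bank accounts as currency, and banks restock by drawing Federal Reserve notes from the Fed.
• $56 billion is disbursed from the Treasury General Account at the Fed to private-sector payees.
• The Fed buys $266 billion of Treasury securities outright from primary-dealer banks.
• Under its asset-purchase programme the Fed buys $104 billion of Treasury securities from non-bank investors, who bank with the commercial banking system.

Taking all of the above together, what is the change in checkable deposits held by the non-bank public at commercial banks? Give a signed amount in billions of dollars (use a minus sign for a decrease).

-$191 billion

Asset sale (to non-banks) $206 billion: non-bank counterparties' bank balances fall → −$206B.
Currency withdrawal $145 billion: non-bank counterparties' bank balances fall → −$145B.
Government spending $56 billion: non-bank counterparties' bank balances rise → +$56B.
OMO purchase (from banks) $266 billion: the counterparty is a bank, so public deposits are unchanged → 0.
Asset purchase (from non-banks) $104 billion: non-bank counterparties' bank balances rise → +$104B.
Net: −206 − 145 + 56 + 0 + 104 = -$191 billion.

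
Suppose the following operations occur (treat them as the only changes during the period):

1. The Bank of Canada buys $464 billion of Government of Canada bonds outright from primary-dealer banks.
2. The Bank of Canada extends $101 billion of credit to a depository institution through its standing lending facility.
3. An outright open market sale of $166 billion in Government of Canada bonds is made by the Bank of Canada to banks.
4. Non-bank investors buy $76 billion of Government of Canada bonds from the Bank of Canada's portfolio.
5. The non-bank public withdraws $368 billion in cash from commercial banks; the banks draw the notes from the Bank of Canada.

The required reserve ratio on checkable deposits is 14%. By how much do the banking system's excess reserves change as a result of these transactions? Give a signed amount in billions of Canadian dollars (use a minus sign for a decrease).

OMO purchase (from banks) $464 billion: reserves +$464B, deposits 0.
Discount-window loan $101 billion: reserves +$101B, deposits 0.
OMO sale (to banks) $166 billion: reserves −$166B, deposits 0.
Asset sale (to non-banks) $76 billion: reserves −$76B, deposits −$76B.
Currency withdrawal $368 billion: reserves −$368B, deposits −$368B.
Totals: Δreserves = −$45B, Δdeposits = −$444B.
Δrequired reserves = 14% × −$444B = −$62.16B.
Δexcess reserves = Δreserves − Δrequired = −$45B − (−$62.16B) = +$17.16 billion.

+$17.16 billion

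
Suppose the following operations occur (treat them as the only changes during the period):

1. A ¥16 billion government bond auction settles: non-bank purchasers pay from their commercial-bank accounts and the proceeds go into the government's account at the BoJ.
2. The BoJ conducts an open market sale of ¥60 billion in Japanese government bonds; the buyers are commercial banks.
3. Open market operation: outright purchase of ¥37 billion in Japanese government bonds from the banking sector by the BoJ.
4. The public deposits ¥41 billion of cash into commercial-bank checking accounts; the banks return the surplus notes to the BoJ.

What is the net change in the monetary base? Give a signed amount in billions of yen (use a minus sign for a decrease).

Government account inflow ¥16 billion: reserves shift to a non-base liability → −¥16B.
OMO sale (to banks) ¥60 billion: BoJ balance sheet contracts → −¥60B.
OMO purchase (from banks) ¥37 billion: BoJ balance sheet expands → +¥37B.
Currency deposit ¥41 billion: just a shift between currency and reserves — both are base money → 0.
Net: −16 − 60 + 37 + 0 = -¥39 billion.

-¥39 billion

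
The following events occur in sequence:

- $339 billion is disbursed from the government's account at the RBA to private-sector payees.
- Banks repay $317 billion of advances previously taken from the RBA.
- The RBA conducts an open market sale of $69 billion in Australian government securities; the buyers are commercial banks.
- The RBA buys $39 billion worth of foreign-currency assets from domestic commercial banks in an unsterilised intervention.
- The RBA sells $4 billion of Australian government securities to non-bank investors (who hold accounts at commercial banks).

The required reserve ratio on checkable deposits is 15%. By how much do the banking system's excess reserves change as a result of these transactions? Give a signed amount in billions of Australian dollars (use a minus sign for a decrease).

-$62.25 billion

Government spending $339 billion: reserves +$339B, deposits +$339B.
Discount-window repayment $317 billion: reserves −$317B, deposits 0.
OMO sale (to banks) $69 billion: reserves −$69B, deposits 0.
FX purchase $39 billion: reserves +$39B, deposits 0.
Asset sale (to non-banks) $4 billion: reserves −$4B, deposits −$4B.
Totals: Δreserves = −$12B, Δdeposits = +$335B.
Δrequired reserves = 15% × +$335B = +$50.25B.
Δexcess reserves = Δreserves − Δrequired = −$12B − (+$50.25B) = -$62.25 billion.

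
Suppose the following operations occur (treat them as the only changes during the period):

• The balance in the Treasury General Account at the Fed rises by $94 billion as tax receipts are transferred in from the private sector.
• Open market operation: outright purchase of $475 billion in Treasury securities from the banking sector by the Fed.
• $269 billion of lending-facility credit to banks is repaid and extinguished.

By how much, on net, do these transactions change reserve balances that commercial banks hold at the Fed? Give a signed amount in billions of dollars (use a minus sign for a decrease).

+$112 billion

Government account inflow $94 billion: funds move from bank reserves into the government account → −$94B.
OMO purchase (from banks) $475 billion: the Fed pays by crediting reserve accounts → +$475B.
Discount-window repayment $269 billion: repayment is debited from reserves → −$269B.
Net: −94 + 475 − 269 = +$112 billion.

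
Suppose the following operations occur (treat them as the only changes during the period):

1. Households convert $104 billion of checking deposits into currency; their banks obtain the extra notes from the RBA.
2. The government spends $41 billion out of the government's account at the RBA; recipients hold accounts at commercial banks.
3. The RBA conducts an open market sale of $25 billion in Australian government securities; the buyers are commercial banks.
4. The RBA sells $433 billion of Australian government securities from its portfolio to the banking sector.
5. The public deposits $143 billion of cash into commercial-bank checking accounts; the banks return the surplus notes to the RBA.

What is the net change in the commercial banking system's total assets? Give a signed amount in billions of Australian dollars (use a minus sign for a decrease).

+$80 billion

RBA balance sheet:
  Assets:      Securities −$458B
  Liabilities: Bank reserves −$378B, Currency in circulation −$39B, Government deposits −$41B
Commercial banking system:
  Assets:      Reserves at CB −$378B, Securities +$458B
  Liabilities: Checkable deposits +$80B
Change in total bank assets = +$80 billion.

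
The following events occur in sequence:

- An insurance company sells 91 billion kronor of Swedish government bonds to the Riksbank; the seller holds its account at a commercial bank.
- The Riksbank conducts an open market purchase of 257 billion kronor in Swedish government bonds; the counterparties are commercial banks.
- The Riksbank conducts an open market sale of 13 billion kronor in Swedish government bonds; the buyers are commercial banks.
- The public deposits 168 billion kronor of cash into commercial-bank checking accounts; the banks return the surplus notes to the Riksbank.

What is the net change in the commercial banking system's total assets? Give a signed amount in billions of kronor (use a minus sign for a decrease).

+259 billion

Asset purchase (from non-banks) 91 billion kronor: bank balance sheets expand → +91B.
OMO purchase (from banks) 257 billion kronor: just an asset swap on bank balance sheets → 0.
OMO sale (to banks) 13 billion kronor: just an asset swap on bank balance sheets → 0.
Currency deposit 168 billion kronor: bank balance sheets expand → +168B.
Net: 91 + 0 + 0 + 168 = +259 billion.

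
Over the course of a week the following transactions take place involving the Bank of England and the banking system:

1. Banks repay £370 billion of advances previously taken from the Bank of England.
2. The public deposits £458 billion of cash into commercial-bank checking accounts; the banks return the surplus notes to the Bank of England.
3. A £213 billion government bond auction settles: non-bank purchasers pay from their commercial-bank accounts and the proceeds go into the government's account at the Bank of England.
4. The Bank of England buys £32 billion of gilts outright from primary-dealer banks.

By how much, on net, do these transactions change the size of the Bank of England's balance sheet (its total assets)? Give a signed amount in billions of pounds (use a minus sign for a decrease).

-£338 billion

Discount-window repayment £370 billion: a Bank of England asset is shed → −£370B.
Currency deposit £458 billion: only the composition of liabilities changes → 0.
Government account inflow £213 billion: only the composition of liabilities changes → 0.
OMO purchase (from banks) £32 billion: a Bank of England asset is acquired → +£32B.
Net: −370 + 0 + 0 + 32 = -£338 billion.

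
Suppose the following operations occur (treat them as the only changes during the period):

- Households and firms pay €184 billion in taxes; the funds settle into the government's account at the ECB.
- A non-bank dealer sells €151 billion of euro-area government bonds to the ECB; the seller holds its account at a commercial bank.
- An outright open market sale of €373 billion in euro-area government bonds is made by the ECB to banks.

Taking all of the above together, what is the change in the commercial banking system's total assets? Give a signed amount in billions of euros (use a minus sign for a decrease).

-€33 billion

Government account inflow €184 billion: bank balance sheets shrink → −€184B.
Asset purchase (from non-banks) €151 billion: bank balance sheets expand → +€151B.
OMO sale (to banks) €373 billion: just an asset swap on bank balance sheets → 0.
Net: −184 + 151 + 0 = -€33 billion.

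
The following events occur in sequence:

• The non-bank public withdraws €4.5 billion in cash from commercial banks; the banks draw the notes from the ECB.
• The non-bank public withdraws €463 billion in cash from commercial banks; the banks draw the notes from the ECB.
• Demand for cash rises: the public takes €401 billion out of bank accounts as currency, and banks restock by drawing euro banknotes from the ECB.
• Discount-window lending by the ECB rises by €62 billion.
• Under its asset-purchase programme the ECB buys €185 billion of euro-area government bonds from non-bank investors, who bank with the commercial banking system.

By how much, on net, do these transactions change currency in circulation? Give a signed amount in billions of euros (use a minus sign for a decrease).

+€868.5 billion

ECB balance sheet:
  Assets:      Securities +€185B, Loans to banks +€62B
  Liabilities: Bank reserves −€621.5B, Currency in circulation +€868.5B
So the change in currency in circulation is +€868.5 billion.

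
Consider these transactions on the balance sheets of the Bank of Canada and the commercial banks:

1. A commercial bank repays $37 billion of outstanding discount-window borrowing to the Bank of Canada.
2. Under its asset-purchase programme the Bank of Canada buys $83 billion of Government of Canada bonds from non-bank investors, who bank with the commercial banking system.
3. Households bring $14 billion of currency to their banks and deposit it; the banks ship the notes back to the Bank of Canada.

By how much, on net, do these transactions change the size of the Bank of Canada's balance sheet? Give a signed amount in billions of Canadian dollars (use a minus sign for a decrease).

Discount-window repayment $37 billion: a Bank of Canada asset is shed → −$37B.
Asset purchase (from non-banks) $83 billion: a Bank of Canada asset is acquired → +$83B.
Currency deposit $14 billion: only the composition of liabilities changes → 0.
Net: −37 + 83 + 0 = +$46 billion.

+$46 billion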